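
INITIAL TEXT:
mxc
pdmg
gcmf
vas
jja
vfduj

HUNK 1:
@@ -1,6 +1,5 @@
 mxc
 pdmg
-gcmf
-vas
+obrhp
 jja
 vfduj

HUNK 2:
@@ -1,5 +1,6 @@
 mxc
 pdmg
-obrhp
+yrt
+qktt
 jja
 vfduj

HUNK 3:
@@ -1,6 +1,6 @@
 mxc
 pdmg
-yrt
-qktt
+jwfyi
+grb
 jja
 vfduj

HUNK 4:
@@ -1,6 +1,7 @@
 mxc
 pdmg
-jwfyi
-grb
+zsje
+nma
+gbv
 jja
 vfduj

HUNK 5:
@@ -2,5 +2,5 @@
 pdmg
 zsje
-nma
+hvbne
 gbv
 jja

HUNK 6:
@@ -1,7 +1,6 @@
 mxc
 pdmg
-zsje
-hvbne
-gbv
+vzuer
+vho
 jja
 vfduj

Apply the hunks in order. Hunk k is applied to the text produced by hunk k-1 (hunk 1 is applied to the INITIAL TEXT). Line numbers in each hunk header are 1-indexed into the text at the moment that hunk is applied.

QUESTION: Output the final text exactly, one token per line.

Hunk 1: at line 1 remove [gcmf,vas] add [obrhp] -> 5 lines: mxc pdmg obrhp jja vfduj
Hunk 2: at line 1 remove [obrhp] add [yrt,qktt] -> 6 lines: mxc pdmg yrt qktt jja vfduj
Hunk 3: at line 1 remove [yrt,qktt] add [jwfyi,grb] -> 6 lines: mxc pdmg jwfyi grb jja vfduj
Hunk 4: at line 1 remove [jwfyi,grb] add [zsje,nma,gbv] -> 7 lines: mxc pdmg zsje nma gbv jja vfduj
Hunk 5: at line 2 remove [nma] add [hvbne] -> 7 lines: mxc pdmg zsje hvbne gbv jja vfduj
Hunk 6: at line 1 remove [zsje,hvbne,gbv] add [vzuer,vho] -> 6 lines: mxc pdmg vzuer vho jja vfduj

Answer: mxc
pdmg
vzuer
vho
jja
vfduj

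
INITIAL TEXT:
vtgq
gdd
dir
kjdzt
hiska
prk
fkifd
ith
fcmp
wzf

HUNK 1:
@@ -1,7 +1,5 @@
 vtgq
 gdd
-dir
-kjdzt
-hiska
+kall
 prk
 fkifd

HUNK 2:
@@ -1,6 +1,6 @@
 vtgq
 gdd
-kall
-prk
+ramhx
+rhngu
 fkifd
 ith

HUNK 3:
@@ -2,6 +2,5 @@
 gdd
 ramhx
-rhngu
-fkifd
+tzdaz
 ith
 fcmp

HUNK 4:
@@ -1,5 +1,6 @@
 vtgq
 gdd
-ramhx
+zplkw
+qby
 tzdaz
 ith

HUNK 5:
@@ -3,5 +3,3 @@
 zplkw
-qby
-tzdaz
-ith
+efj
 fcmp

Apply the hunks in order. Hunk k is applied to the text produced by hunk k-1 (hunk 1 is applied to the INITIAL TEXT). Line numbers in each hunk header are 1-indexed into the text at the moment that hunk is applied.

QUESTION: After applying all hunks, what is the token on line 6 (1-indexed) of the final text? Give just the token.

Hunk 1: at line 1 remove [dir,kjdzt,hiska] add [kall] -> 8 lines: vtgq gdd kall prk fkifd ith fcmp wzf
Hunk 2: at line 1 remove [kall,prk] add [ramhx,rhngu] -> 8 lines: vtgq gdd ramhx rhngu fkifd ith fcmp wzf
Hunk 3: at line 2 remove [rhngu,fkifd] add [tzdaz] -> 7 lines: vtgq gdd ramhx tzdaz ith fcmp wzf
Hunk 4: at line 1 remove [ramhx] add [zplkw,qby] -> 8 lines: vtgq gdd zplkw qby tzdaz ith fcmp wzf
Hunk 5: at line 3 remove [qby,tzdaz,ith] add [efj] -> 6 lines: vtgq gdd zplkw efj fcmp wzf
Final line 6: wzf

Answer: wzf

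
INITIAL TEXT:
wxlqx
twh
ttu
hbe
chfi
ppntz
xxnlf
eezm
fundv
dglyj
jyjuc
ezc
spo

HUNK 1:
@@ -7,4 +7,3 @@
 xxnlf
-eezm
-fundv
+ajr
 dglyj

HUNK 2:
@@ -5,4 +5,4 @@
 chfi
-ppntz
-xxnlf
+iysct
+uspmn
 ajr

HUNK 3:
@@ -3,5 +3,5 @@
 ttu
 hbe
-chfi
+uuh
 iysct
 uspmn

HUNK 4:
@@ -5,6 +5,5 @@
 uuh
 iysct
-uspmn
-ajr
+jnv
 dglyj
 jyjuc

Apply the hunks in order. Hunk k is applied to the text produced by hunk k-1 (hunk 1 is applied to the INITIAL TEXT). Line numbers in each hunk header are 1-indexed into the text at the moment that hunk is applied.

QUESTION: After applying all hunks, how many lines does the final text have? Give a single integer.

Answer: 11

Derivation:
Hunk 1: at line 7 remove [eezm,fundv] add [ajr] -> 12 lines: wxlqx twh ttu hbe chfi ppntz xxnlf ajr dglyj jyjuc ezc spo
Hunk 2: at line 5 remove [ppntz,xxnlf] add [iysct,uspmn] -> 12 lines: wxlqx twh ttu hbe chfi iysct uspmn ajr dglyj jyjuc ezc spo
Hunk 3: at line 3 remove [chfi] add [uuh] -> 12 lines: wxlqx twh ttu hbe uuh iysct uspmn ajr dglyj jyjuc ezc spo
Hunk 4: at line 5 remove [uspmn,ajr] add [jnv] -> 11 lines: wxlqx twh ttu hbe uuh iysct jnv dglyj jyjuc ezc spo
Final line count: 11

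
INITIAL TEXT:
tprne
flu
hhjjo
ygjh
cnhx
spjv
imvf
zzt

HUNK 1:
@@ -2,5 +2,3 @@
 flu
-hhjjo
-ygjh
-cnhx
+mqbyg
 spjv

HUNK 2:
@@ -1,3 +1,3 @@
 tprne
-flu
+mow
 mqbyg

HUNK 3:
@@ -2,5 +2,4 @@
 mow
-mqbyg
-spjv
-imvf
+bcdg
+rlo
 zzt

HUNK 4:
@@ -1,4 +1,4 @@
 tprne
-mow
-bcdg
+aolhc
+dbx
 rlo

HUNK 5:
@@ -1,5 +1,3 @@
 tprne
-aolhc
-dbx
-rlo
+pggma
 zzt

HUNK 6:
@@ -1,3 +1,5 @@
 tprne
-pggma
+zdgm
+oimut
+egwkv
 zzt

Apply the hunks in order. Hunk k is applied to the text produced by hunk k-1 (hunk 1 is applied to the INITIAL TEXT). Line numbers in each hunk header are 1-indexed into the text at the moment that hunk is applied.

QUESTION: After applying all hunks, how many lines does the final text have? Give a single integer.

Answer: 5

Derivation:
Hunk 1: at line 2 remove [hhjjo,ygjh,cnhx] add [mqbyg] -> 6 lines: tprne flu mqbyg spjv imvf zzt
Hunk 2: at line 1 remove [flu] add [mow] -> 6 lines: tprne mow mqbyg spjv imvf zzt
Hunk 3: at line 2 remove [mqbyg,spjv,imvf] add [bcdg,rlo] -> 5 lines: tprne mow bcdg rlo zzt
Hunk 4: at line 1 remove [mow,bcdg] add [aolhc,dbx] -> 5 lines: tprne aolhc dbx rlo zzt
Hunk 5: at line 1 remove [aolhc,dbx,rlo] add [pggma] -> 3 lines: tprne pggma zzt
Hunk 6: at line 1 remove [pggma] add [zdgm,oimut,egwkv] -> 5 lines: tprne zdgm oimut egwkv zzt
Final line count: 5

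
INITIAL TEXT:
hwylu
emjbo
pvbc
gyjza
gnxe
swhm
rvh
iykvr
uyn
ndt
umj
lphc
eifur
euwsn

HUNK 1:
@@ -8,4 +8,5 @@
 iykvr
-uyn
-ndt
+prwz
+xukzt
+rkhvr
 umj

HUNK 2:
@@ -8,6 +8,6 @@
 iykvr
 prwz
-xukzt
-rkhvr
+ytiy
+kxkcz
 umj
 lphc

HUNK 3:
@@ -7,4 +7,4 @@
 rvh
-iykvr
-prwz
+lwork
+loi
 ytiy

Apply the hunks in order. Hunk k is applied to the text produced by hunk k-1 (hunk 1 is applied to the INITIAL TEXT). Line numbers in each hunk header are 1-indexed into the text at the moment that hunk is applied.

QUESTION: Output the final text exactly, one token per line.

Hunk 1: at line 8 remove [uyn,ndt] add [prwz,xukzt,rkhvr] -> 15 lines: hwylu emjbo pvbc gyjza gnxe swhm rvh iykvr prwz xukzt rkhvr umj lphc eifur euwsn
Hunk 2: at line 8 remove [xukzt,rkhvr] add [ytiy,kxkcz] -> 15 lines: hwylu emjbo pvbc gyjza gnxe swhm rvh iykvr prwz ytiy kxkcz umj lphc eifur euwsn
Hunk 3: at line 7 remove [iykvr,prwz] add [lwork,loi] -> 15 lines: hwylu emjbo pvbc gyjza gnxe swhm rvh lwork loi ytiy kxkcz umj lphc eifur euwsn

Answer: hwylu
emjbo
pvbc
gyjza
gnxe
swhm
rvh
lwork
loi
ytiy
kxkcz
umj
lphc
eifur
euwsn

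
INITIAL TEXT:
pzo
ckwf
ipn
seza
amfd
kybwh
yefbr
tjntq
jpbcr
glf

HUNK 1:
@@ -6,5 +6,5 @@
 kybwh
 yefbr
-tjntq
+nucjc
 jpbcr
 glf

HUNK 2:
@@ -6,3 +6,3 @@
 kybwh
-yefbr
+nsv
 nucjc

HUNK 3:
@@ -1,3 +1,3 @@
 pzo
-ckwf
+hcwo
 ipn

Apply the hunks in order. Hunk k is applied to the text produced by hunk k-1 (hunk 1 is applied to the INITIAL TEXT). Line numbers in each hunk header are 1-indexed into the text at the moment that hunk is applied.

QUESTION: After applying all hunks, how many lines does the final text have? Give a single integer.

Answer: 10

Derivation:
Hunk 1: at line 6 remove [tjntq] add [nucjc] -> 10 lines: pzo ckwf ipn seza amfd kybwh yefbr nucjc jpbcr glf
Hunk 2: at line 6 remove [yefbr] add [nsv] -> 10 lines: pzo ckwf ipn seza amfd kybwh nsv nucjc jpbcr glf
Hunk 3: at line 1 remove [ckwf] add [hcwo] -> 10 lines: pzo hcwo ipn seza amfd kybwh nsv nucjc jpbcr glf
Final line count: 10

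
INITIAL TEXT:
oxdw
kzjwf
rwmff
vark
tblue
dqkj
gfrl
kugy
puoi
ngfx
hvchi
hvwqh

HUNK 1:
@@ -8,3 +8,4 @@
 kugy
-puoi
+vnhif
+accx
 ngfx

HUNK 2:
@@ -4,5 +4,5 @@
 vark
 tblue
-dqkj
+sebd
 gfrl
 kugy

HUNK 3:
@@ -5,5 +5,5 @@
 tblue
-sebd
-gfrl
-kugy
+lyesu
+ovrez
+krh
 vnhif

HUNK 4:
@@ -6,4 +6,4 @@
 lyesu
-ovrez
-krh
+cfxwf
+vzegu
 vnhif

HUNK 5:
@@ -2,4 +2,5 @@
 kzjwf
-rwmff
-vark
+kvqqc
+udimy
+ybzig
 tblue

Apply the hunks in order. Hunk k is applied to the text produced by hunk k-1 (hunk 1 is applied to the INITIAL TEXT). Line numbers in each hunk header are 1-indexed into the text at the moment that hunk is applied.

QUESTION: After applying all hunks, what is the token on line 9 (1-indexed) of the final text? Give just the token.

Hunk 1: at line 8 remove [puoi] add [vnhif,accx] -> 13 lines: oxdw kzjwf rwmff vark tblue dqkj gfrl kugy vnhif accx ngfx hvchi hvwqh
Hunk 2: at line 4 remove [dqkj] add [sebd] -> 13 lines: oxdw kzjwf rwmff vark tblue sebd gfrl kugy vnhif accx ngfx hvchi hvwqh
Hunk 3: at line 5 remove [sebd,gfrl,kugy] add [lyesu,ovrez,krh] -> 13 lines: oxdw kzjwf rwmff vark tblue lyesu ovrez krh vnhif accx ngfx hvchi hvwqh
Hunk 4: at line 6 remove [ovrez,krh] add [cfxwf,vzegu] -> 13 lines: oxdw kzjwf rwmff vark tblue lyesu cfxwf vzegu vnhif accx ngfx hvchi hvwqh
Hunk 5: at line 2 remove [rwmff,vark] add [kvqqc,udimy,ybzig] -> 14 lines: oxdw kzjwf kvqqc udimy ybzig tblue lyesu cfxwf vzegu vnhif accx ngfx hvchi hvwqh
Final line 9: vzegu

Answer: vzegu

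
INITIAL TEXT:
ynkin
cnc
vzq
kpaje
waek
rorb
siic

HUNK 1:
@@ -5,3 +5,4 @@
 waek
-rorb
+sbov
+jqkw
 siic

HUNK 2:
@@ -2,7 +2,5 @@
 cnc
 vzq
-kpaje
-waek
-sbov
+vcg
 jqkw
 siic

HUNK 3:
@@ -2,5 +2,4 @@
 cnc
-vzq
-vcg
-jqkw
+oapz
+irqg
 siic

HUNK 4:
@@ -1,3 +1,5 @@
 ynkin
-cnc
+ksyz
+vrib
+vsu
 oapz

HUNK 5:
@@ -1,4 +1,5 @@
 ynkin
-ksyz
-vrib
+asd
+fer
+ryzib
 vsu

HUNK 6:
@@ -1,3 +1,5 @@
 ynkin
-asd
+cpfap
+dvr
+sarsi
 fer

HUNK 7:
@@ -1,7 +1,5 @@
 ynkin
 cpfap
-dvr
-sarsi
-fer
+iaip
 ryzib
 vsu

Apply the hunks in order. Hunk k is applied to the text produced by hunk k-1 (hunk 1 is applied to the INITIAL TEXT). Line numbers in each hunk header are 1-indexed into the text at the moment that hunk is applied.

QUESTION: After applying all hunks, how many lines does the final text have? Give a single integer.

Hunk 1: at line 5 remove [rorb] add [sbov,jqkw] -> 8 lines: ynkin cnc vzq kpaje waek sbov jqkw siic
Hunk 2: at line 2 remove [kpaje,waek,sbov] add [vcg] -> 6 lines: ynkin cnc vzq vcg jqkw siic
Hunk 3: at line 2 remove [vzq,vcg,jqkw] add [oapz,irqg] -> 5 lines: ynkin cnc oapz irqg siic
Hunk 4: at line 1 remove [cnc] add [ksyz,vrib,vsu] -> 7 lines: ynkin ksyz vrib vsu oapz irqg siic
Hunk 5: at line 1 remove [ksyz,vrib] add [asd,fer,ryzib] -> 8 lines: ynkin asd fer ryzib vsu oapz irqg siic
Hunk 6: at line 1 remove [asd] add [cpfap,dvr,sarsi] -> 10 lines: ynkin cpfap dvr sarsi fer ryzib vsu oapz irqg siic
Hunk 7: at line 1 remove [dvr,sarsi,fer] add [iaip] -> 8 lines: ynkin cpfap iaip ryzib vsu oapz irqg siic
Final line count: 8

Answer: 8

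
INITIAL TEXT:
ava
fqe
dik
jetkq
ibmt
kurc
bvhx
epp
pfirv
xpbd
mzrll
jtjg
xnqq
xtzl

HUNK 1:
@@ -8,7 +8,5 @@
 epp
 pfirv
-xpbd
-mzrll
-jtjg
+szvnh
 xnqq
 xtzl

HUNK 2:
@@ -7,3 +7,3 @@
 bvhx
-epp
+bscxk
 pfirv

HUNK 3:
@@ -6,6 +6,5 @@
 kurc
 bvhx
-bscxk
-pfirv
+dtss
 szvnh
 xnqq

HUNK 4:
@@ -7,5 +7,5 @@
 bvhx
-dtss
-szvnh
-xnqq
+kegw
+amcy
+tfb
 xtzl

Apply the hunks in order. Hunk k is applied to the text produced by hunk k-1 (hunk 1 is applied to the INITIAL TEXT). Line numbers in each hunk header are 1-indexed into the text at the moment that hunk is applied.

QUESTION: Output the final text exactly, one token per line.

Answer: ava
fqe
dik
jetkq
ibmt
kurc
bvhx
kegw
amcy
tfb
xtzl

Derivation:
Hunk 1: at line 8 remove [xpbd,mzrll,jtjg] add [szvnh] -> 12 lines: ava fqe dik jetkq ibmt kurc bvhx epp pfirv szvnh xnqq xtzl
Hunk 2: at line 7 remove [epp] add [bscxk] -> 12 lines: ava fqe dik jetkq ibmt kurc bvhx bscxk pfirv szvnh xnqq xtzl
Hunk 3: at line 6 remove [bscxk,pfirv] add [dtss] -> 11 lines: ava fqe dik jetkq ibmt kurc bvhx dtss szvnh xnqq xtzl
Hunk 4: at line 7 remove [dtss,szvnh,xnqq] add [kegw,amcy,tfb] -> 11 lines: ava fqe dik jetkq ibmt kurc bvhx kegw amcy tfb xtzl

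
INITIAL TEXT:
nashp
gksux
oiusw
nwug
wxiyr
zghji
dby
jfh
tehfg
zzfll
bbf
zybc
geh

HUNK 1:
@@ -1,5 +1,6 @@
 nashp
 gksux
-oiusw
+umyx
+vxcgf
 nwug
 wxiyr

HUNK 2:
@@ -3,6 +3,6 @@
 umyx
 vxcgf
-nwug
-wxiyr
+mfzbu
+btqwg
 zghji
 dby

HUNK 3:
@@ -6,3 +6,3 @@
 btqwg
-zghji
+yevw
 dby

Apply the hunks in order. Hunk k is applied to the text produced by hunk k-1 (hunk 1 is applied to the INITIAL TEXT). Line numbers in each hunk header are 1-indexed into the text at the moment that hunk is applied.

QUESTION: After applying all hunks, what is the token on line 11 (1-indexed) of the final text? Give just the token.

Answer: zzfll

Derivation:
Hunk 1: at line 1 remove [oiusw] add [umyx,vxcgf] -> 14 lines: nashp gksux umyx vxcgf nwug wxiyr zghji dby jfh tehfg zzfll bbf zybc geh
Hunk 2: at line 3 remove [nwug,wxiyr] add [mfzbu,btqwg] -> 14 lines: nashp gksux umyx vxcgf mfzbu btqwg zghji dby jfh tehfg zzfll bbf zybc geh
Hunk 3: at line 6 remove [zghji] add [yevw] -> 14 lines: nashp gksux umyx vxcgf mfzbu btqwg yevw dby jfh tehfg zzfll bbf zybc geh
Final line 11: zzfll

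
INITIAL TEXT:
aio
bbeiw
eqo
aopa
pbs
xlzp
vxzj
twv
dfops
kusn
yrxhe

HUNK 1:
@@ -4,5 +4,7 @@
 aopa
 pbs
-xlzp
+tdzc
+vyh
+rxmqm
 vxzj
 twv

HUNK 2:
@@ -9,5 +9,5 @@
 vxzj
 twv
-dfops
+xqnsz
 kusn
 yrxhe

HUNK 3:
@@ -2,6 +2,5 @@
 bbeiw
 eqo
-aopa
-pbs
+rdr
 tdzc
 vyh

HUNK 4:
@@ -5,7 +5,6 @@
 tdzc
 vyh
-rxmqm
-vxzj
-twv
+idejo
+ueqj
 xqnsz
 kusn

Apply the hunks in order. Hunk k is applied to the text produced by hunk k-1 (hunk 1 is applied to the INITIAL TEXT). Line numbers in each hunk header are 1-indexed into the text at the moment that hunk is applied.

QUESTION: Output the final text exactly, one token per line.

Answer: aio
bbeiw
eqo
rdr
tdzc
vyh
idejo
ueqj
xqnsz
kusn
yrxhe

Derivation:
Hunk 1: at line 4 remove [xlzp] add [tdzc,vyh,rxmqm] -> 13 lines: aio bbeiw eqo aopa pbs tdzc vyh rxmqm vxzj twv dfops kusn yrxhe
Hunk 2: at line 9 remove [dfops] add [xqnsz] -> 13 lines: aio bbeiw eqo aopa pbs tdzc vyh rxmqm vxzj twv xqnsz kusn yrxhe
Hunk 3: at line 2 remove [aopa,pbs] add [rdr] -> 12 lines: aio bbeiw eqo rdr tdzc vyh rxmqm vxzj twv xqnsz kusn yrxhe
Hunk 4: at line 5 remove [rxmqm,vxzj,twv] add [idejo,ueqj] -> 11 lines: aio bbeiw eqo rdr tdzc vyh idejo ueqj xqnsz kusn yrxhe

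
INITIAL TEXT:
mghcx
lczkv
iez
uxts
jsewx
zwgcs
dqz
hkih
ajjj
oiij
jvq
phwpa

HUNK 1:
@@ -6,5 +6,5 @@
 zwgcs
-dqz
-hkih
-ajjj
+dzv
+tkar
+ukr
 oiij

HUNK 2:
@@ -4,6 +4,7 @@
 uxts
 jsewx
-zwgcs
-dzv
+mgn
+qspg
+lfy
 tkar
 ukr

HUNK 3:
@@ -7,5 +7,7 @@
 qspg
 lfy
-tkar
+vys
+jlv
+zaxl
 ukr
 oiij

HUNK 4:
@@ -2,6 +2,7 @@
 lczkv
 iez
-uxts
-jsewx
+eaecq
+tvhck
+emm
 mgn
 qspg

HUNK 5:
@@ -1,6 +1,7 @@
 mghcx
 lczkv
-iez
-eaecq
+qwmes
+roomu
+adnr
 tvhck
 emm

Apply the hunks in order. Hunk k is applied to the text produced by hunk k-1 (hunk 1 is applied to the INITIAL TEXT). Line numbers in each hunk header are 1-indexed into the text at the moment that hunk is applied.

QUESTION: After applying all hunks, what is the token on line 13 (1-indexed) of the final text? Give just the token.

Hunk 1: at line 6 remove [dqz,hkih,ajjj] add [dzv,tkar,ukr] -> 12 lines: mghcx lczkv iez uxts jsewx zwgcs dzv tkar ukr oiij jvq phwpa
Hunk 2: at line 4 remove [zwgcs,dzv] add [mgn,qspg,lfy] -> 13 lines: mghcx lczkv iez uxts jsewx mgn qspg lfy tkar ukr oiij jvq phwpa
Hunk 3: at line 7 remove [tkar] add [vys,jlv,zaxl] -> 15 lines: mghcx lczkv iez uxts jsewx mgn qspg lfy vys jlv zaxl ukr oiij jvq phwpa
Hunk 4: at line 2 remove [uxts,jsewx] add [eaecq,tvhck,emm] -> 16 lines: mghcx lczkv iez eaecq tvhck emm mgn qspg lfy vys jlv zaxl ukr oiij jvq phwpa
Hunk 5: at line 1 remove [iez,eaecq] add [qwmes,roomu,adnr] -> 17 lines: mghcx lczkv qwmes roomu adnr tvhck emm mgn qspg lfy vys jlv zaxl ukr oiij jvq phwpa
Final line 13: zaxl

Answer: zaxl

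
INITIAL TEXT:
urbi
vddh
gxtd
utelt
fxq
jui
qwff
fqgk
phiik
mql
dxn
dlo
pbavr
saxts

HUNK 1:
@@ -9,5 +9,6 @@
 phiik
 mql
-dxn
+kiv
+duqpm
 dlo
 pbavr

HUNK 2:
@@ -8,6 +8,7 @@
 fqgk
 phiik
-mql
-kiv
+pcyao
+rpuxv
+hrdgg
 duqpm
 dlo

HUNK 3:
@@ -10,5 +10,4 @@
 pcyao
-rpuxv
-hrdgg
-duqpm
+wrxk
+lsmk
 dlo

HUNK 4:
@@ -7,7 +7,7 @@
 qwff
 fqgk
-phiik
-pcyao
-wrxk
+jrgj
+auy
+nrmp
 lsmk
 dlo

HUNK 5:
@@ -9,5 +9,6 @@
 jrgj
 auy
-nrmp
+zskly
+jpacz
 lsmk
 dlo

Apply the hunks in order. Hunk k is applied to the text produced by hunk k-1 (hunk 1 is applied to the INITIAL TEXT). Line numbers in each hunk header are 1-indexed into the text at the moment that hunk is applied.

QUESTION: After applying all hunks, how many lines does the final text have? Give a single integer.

Answer: 16

Derivation:
Hunk 1: at line 9 remove [dxn] add [kiv,duqpm] -> 15 lines: urbi vddh gxtd utelt fxq jui qwff fqgk phiik mql kiv duqpm dlo pbavr saxts
Hunk 2: at line 8 remove [mql,kiv] add [pcyao,rpuxv,hrdgg] -> 16 lines: urbi vddh gxtd utelt fxq jui qwff fqgk phiik pcyao rpuxv hrdgg duqpm dlo pbavr saxts
Hunk 3: at line 10 remove [rpuxv,hrdgg,duqpm] add [wrxk,lsmk] -> 15 lines: urbi vddh gxtd utelt fxq jui qwff fqgk phiik pcyao wrxk lsmk dlo pbavr saxts
Hunk 4: at line 7 remove [phiik,pcyao,wrxk] add [jrgj,auy,nrmp] -> 15 lines: urbi vddh gxtd utelt fxq jui qwff fqgk jrgj auy nrmp lsmk dlo pbavr saxts
Hunk 5: at line 9 remove [nrmp] add [zskly,jpacz] -> 16 lines: urbi vddh gxtd utelt fxq jui qwff fqgk jrgj auy zskly jpacz lsmk dlo pbavr saxts
Final line count: 16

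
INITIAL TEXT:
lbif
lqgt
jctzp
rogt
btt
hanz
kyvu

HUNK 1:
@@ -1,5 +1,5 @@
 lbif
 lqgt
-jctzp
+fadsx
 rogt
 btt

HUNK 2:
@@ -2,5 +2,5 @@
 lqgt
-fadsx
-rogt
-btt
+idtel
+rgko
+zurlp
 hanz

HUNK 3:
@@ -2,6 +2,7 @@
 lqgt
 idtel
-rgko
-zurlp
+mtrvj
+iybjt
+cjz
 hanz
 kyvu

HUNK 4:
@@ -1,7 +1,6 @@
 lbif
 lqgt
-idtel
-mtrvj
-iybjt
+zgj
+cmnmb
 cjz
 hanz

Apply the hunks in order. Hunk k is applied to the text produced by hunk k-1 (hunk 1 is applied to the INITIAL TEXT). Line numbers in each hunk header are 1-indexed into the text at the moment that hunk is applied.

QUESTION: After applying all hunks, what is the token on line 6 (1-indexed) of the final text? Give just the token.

Hunk 1: at line 1 remove [jctzp] add [fadsx] -> 7 lines: lbif lqgt fadsx rogt btt hanz kyvu
Hunk 2: at line 2 remove [fadsx,rogt,btt] add [idtel,rgko,zurlp] -> 7 lines: lbif lqgt idtel rgko zurlp hanz kyvu
Hunk 3: at line 2 remove [rgko,zurlp] add [mtrvj,iybjt,cjz] -> 8 lines: lbif lqgt idtel mtrvj iybjt cjz hanz kyvu
Hunk 4: at line 1 remove [idtel,mtrvj,iybjt] add [zgj,cmnmb] -> 7 lines: lbif lqgt zgj cmnmb cjz hanz kyvu
Final line 6: hanz

Answer: hanz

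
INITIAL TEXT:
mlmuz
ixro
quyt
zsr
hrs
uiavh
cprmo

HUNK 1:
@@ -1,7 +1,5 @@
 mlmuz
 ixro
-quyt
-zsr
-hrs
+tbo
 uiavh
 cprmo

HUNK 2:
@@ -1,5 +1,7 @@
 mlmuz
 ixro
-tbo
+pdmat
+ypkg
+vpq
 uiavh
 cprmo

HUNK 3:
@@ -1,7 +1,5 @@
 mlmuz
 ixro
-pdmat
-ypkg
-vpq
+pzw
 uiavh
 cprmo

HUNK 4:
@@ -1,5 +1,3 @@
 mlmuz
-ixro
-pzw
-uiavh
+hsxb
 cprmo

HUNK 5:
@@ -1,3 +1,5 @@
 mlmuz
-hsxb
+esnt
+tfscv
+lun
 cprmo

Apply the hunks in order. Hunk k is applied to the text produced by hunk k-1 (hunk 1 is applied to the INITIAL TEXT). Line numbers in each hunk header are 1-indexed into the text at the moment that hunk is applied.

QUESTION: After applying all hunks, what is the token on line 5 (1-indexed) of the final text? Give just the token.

Hunk 1: at line 1 remove [quyt,zsr,hrs] add [tbo] -> 5 lines: mlmuz ixro tbo uiavh cprmo
Hunk 2: at line 1 remove [tbo] add [pdmat,ypkg,vpq] -> 7 lines: mlmuz ixro pdmat ypkg vpq uiavh cprmo
Hunk 3: at line 1 remove [pdmat,ypkg,vpq] add [pzw] -> 5 lines: mlmuz ixro pzw uiavh cprmo
Hunk 4: at line 1 remove [ixro,pzw,uiavh] add [hsxb] -> 3 lines: mlmuz hsxb cprmo
Hunk 5: at line 1 remove [hsxb] add [esnt,tfscv,lun] -> 5 lines: mlmuz esnt tfscv lun cprmo
Final line 5: cprmo

Answer: cprmo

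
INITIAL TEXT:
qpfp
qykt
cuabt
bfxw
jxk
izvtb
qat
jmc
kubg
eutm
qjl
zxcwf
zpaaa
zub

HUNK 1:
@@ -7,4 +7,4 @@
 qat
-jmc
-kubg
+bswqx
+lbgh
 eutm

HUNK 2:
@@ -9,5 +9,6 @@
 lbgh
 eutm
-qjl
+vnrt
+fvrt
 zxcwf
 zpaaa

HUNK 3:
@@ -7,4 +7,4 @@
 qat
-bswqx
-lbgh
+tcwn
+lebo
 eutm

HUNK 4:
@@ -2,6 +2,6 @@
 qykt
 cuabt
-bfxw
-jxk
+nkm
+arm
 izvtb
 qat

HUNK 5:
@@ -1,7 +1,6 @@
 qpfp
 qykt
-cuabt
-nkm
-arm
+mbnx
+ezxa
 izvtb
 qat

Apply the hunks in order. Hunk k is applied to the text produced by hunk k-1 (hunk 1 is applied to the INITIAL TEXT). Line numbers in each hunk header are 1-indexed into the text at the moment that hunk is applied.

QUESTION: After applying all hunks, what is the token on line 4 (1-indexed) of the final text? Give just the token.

Answer: ezxa

Derivation:
Hunk 1: at line 7 remove [jmc,kubg] add [bswqx,lbgh] -> 14 lines: qpfp qykt cuabt bfxw jxk izvtb qat bswqx lbgh eutm qjl zxcwf zpaaa zub
Hunk 2: at line 9 remove [qjl] add [vnrt,fvrt] -> 15 lines: qpfp qykt cuabt bfxw jxk izvtb qat bswqx lbgh eutm vnrt fvrt zxcwf zpaaa zub
Hunk 3: at line 7 remove [bswqx,lbgh] add [tcwn,lebo] -> 15 lines: qpfp qykt cuabt bfxw jxk izvtb qat tcwn lebo eutm vnrt fvrt zxcwf zpaaa zub
Hunk 4: at line 2 remove [bfxw,jxk] add [nkm,arm] -> 15 lines: qpfp qykt cuabt nkm arm izvtb qat tcwn lebo eutm vnrt fvrt zxcwf zpaaa zub
Hunk 5: at line 1 remove [cuabt,nkm,arm] add [mbnx,ezxa] -> 14 lines: qpfp qykt mbnx ezxa izvtb qat tcwn lebo eutm vnrt fvrt zxcwf zpaaa zub
Final line 4: ezxa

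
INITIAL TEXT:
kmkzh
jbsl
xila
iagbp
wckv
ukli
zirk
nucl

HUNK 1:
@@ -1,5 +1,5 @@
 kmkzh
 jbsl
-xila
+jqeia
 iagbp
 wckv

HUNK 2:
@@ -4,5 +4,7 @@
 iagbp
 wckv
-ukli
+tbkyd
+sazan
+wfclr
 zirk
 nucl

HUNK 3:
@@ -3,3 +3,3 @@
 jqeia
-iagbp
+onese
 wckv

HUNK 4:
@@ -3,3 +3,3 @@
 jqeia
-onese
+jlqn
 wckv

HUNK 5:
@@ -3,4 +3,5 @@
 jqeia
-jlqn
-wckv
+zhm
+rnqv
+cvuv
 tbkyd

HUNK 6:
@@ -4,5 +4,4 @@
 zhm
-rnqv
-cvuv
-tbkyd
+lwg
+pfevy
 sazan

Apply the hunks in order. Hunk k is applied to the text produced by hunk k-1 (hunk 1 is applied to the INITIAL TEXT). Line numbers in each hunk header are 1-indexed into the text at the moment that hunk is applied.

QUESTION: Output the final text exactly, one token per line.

Answer: kmkzh
jbsl
jqeia
zhm
lwg
pfevy
sazan
wfclr
zirk
nucl

Derivation:
Hunk 1: at line 1 remove [xila] add [jqeia] -> 8 lines: kmkzh jbsl jqeia iagbp wckv ukli zirk nucl
Hunk 2: at line 4 remove [ukli] add [tbkyd,sazan,wfclr] -> 10 lines: kmkzh jbsl jqeia iagbp wckv tbkyd sazan wfclr zirk nucl
Hunk 3: at line 3 remove [iagbp] add [onese] -> 10 lines: kmkzh jbsl jqeia onese wckv tbkyd sazan wfclr zirk nucl
Hunk 4: at line 3 remove [onese] add [jlqn] -> 10 lines: kmkzh jbsl jqeia jlqn wckv tbkyd sazan wfclr zirk nucl
Hunk 5: at line 3 remove [jlqn,wckv] add [zhm,rnqv,cvuv] -> 11 lines: kmkzh jbsl jqeia zhm rnqv cvuv tbkyd sazan wfclr zirk nucl
Hunk 6: at line 4 remove [rnqv,cvuv,tbkyd] add [lwg,pfevy] -> 10 lines: kmkzh jbsl jqeia zhm lwg pfevy sazan wfclr zirk nucl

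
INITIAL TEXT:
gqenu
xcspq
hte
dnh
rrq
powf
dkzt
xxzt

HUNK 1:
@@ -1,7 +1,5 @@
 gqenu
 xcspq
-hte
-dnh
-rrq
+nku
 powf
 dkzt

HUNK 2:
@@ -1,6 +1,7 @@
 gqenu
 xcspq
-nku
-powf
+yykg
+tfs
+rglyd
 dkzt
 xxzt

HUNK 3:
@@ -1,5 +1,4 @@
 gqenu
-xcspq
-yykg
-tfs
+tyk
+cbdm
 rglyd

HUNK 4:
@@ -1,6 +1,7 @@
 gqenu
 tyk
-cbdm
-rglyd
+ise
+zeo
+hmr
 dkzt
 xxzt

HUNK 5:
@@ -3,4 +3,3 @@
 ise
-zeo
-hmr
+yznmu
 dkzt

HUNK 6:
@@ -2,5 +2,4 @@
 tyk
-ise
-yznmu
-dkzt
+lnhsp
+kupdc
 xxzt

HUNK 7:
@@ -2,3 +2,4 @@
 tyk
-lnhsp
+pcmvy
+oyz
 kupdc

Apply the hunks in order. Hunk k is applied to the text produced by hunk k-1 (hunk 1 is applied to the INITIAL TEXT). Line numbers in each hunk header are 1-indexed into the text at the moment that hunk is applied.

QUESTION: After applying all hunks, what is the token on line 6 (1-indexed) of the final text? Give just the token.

Hunk 1: at line 1 remove [hte,dnh,rrq] add [nku] -> 6 lines: gqenu xcspq nku powf dkzt xxzt
Hunk 2: at line 1 remove [nku,powf] add [yykg,tfs,rglyd] -> 7 lines: gqenu xcspq yykg tfs rglyd dkzt xxzt
Hunk 3: at line 1 remove [xcspq,yykg,tfs] add [tyk,cbdm] -> 6 lines: gqenu tyk cbdm rglyd dkzt xxzt
Hunk 4: at line 1 remove [cbdm,rglyd] add [ise,zeo,hmr] -> 7 lines: gqenu tyk ise zeo hmr dkzt xxzt
Hunk 5: at line 3 remove [zeo,hmr] add [yznmu] -> 6 lines: gqenu tyk ise yznmu dkzt xxzt
Hunk 6: at line 2 remove [ise,yznmu,dkzt] add [lnhsp,kupdc] -> 5 lines: gqenu tyk lnhsp kupdc xxzt
Hunk 7: at line 2 remove [lnhsp] add [pcmvy,oyz] -> 6 lines: gqenu tyk pcmvy oyz kupdc xxzt
Final line 6: xxzt

Answer: xxzt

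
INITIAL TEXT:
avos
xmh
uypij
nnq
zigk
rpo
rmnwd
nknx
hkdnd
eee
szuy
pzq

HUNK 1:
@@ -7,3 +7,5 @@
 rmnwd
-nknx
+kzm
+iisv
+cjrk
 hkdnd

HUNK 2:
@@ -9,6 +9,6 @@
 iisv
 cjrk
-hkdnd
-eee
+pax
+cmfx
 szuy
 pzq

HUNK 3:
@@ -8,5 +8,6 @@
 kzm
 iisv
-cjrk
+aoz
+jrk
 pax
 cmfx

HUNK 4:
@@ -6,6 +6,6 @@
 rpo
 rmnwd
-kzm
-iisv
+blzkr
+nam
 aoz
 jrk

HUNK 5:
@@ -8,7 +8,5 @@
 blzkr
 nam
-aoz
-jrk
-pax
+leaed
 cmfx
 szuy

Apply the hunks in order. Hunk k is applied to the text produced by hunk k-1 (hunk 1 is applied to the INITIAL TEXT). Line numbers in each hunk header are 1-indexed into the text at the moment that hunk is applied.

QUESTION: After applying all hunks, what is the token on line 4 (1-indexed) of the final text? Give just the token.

Answer: nnq

Derivation:
Hunk 1: at line 7 remove [nknx] add [kzm,iisv,cjrk] -> 14 lines: avos xmh uypij nnq zigk rpo rmnwd kzm iisv cjrk hkdnd eee szuy pzq
Hunk 2: at line 9 remove [hkdnd,eee] add [pax,cmfx] -> 14 lines: avos xmh uypij nnq zigk rpo rmnwd kzm iisv cjrk pax cmfx szuy pzq
Hunk 3: at line 8 remove [cjrk] add [aoz,jrk] -> 15 lines: avos xmh uypij nnq zigk rpo rmnwd kzm iisv aoz jrk pax cmfx szuy pzq
Hunk 4: at line 6 remove [kzm,iisv] add [blzkr,nam] -> 15 lines: avos xmh uypij nnq zigk rpo rmnwd blzkr nam aoz jrk pax cmfx szuy pzq
Hunk 5: at line 8 remove [aoz,jrk,pax] add [leaed] -> 13 lines: avos xmh uypij nnq zigk rpo rmnwd blzkr nam leaed cmfx szuy pzq
Final line 4: nnq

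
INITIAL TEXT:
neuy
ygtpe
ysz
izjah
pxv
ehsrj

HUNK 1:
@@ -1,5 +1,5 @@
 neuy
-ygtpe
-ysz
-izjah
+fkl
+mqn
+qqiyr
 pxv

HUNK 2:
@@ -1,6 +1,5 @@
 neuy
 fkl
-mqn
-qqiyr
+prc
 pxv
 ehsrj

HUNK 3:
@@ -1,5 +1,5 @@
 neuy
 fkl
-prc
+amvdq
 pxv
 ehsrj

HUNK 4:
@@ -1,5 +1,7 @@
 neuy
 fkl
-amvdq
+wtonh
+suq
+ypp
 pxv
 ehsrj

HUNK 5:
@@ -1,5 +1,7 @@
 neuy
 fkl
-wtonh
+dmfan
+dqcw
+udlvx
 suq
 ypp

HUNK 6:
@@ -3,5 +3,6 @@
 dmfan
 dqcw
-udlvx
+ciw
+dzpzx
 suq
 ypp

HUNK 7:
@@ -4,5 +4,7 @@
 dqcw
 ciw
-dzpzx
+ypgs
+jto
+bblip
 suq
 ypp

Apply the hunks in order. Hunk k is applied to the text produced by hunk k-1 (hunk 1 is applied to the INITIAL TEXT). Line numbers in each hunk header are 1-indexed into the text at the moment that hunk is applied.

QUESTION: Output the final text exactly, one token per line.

Answer: neuy
fkl
dmfan
dqcw
ciw
ypgs
jto
bblip
suq
ypp
pxv
ehsrj

Derivation:
Hunk 1: at line 1 remove [ygtpe,ysz,izjah] add [fkl,mqn,qqiyr] -> 6 lines: neuy fkl mqn qqiyr pxv ehsrj
Hunk 2: at line 1 remove [mqn,qqiyr] add [prc] -> 5 lines: neuy fkl prc pxv ehsrj
Hunk 3: at line 1 remove [prc] add [amvdq] -> 5 lines: neuy fkl amvdq pxv ehsrj
Hunk 4: at line 1 remove [amvdq] add [wtonh,suq,ypp] -> 7 lines: neuy fkl wtonh suq ypp pxv ehsrj
Hunk 5: at line 1 remove [wtonh] add [dmfan,dqcw,udlvx] -> 9 lines: neuy fkl dmfan dqcw udlvx suq ypp pxv ehsrj
Hunk 6: at line 3 remove [udlvx] add [ciw,dzpzx] -> 10 lines: neuy fkl dmfan dqcw ciw dzpzx suq ypp pxv ehsrj
Hunk 7: at line 4 remove [dzpzx] add [ypgs,jto,bblip] -> 12 lines: neuy fkl dmfan dqcw ciw ypgs jto bblip suq ypp pxv ehsrj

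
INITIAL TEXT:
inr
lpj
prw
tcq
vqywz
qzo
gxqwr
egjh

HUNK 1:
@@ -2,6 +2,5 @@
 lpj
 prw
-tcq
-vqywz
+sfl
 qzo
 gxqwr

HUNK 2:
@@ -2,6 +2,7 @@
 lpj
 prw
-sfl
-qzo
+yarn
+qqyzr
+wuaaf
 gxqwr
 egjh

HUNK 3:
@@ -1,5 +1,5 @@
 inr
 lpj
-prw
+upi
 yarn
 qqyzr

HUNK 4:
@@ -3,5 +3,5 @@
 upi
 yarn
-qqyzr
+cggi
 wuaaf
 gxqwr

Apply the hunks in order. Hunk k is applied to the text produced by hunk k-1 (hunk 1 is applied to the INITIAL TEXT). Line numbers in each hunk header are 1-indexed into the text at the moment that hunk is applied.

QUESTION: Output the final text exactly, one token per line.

Hunk 1: at line 2 remove [tcq,vqywz] add [sfl] -> 7 lines: inr lpj prw sfl qzo gxqwr egjh
Hunk 2: at line 2 remove [sfl,qzo] add [yarn,qqyzr,wuaaf] -> 8 lines: inr lpj prw yarn qqyzr wuaaf gxqwr egjh
Hunk 3: at line 1 remove [prw] add [upi] -> 8 lines: inr lpj upi yarn qqyzr wuaaf gxqwr egjh
Hunk 4: at line 3 remove [qqyzr] add [cggi] -> 8 lines: inr lpj upi yarn cggi wuaaf gxqwr egjh

Answer: inr
lpj
upi
yarn
cggi
wuaaf
gxqwr
egjh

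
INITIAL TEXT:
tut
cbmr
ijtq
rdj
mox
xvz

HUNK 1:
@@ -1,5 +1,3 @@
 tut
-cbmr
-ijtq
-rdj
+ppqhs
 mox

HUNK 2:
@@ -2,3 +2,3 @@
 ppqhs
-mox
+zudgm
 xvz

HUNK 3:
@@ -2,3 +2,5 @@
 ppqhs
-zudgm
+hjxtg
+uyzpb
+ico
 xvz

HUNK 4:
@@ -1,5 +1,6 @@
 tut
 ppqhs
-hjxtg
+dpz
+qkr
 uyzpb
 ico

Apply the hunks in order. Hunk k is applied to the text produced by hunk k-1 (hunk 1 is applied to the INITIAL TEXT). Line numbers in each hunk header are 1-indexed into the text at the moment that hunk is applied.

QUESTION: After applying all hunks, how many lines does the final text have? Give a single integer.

Answer: 7

Derivation:
Hunk 1: at line 1 remove [cbmr,ijtq,rdj] add [ppqhs] -> 4 lines: tut ppqhs mox xvz
Hunk 2: at line 2 remove [mox] add [zudgm] -> 4 lines: tut ppqhs zudgm xvz
Hunk 3: at line 2 remove [zudgm] add [hjxtg,uyzpb,ico] -> 6 lines: tut ppqhs hjxtg uyzpb ico xvz
Hunk 4: at line 1 remove [hjxtg] add [dpz,qkr] -> 7 lines: tut ppqhs dpz qkr uyzpb ico xvz
Final line count: 7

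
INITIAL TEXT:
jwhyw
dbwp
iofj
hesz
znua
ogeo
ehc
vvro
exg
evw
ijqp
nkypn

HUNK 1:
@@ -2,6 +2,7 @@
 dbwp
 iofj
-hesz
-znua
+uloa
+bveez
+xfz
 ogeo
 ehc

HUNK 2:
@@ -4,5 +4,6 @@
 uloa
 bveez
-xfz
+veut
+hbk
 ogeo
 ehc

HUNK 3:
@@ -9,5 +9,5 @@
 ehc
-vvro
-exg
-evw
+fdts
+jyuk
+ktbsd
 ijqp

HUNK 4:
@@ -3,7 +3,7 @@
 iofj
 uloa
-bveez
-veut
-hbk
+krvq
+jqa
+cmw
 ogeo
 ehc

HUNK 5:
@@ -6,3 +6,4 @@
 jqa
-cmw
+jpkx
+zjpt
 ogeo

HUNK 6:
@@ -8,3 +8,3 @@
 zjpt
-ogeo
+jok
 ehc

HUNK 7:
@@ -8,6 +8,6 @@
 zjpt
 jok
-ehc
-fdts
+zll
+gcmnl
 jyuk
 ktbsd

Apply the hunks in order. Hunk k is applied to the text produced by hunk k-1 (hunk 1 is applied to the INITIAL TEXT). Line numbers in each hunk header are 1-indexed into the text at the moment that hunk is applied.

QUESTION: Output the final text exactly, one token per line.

Answer: jwhyw
dbwp
iofj
uloa
krvq
jqa
jpkx
zjpt
jok
zll
gcmnl
jyuk
ktbsd
ijqp
nkypn

Derivation:
Hunk 1: at line 2 remove [hesz,znua] add [uloa,bveez,xfz] -> 13 lines: jwhyw dbwp iofj uloa bveez xfz ogeo ehc vvro exg evw ijqp nkypn
Hunk 2: at line 4 remove [xfz] add [veut,hbk] -> 14 lines: jwhyw dbwp iofj uloa bveez veut hbk ogeo ehc vvro exg evw ijqp nkypn
Hunk 3: at line 9 remove [vvro,exg,evw] add [fdts,jyuk,ktbsd] -> 14 lines: jwhyw dbwp iofj uloa bveez veut hbk ogeo ehc fdts jyuk ktbsd ijqp nkypn
Hunk 4: at line 3 remove [bveez,veut,hbk] add [krvq,jqa,cmw] -> 14 lines: jwhyw dbwp iofj uloa krvq jqa cmw ogeo ehc fdts jyuk ktbsd ijqp nkypn
Hunk 5: at line 6 remove [cmw] add [jpkx,zjpt] -> 15 lines: jwhyw dbwp iofj uloa krvq jqa jpkx zjpt ogeo ehc fdts jyuk ktbsd ijqp nkypn
Hunk 6: at line 8 remove [ogeo] add [jok] -> 15 lines: jwhyw dbwp iofj uloa krvq jqa jpkx zjpt jok ehc fdts jyuk ktbsd ijqp nkypn
Hunk 7: at line 8 remove [ehc,fdts] add [zll,gcmnl] -> 15 lines: jwhyw dbwp iofj uloa krvq jqa jpkx zjpt jok zll gcmnl jyuk ktbsd ijqp nkypn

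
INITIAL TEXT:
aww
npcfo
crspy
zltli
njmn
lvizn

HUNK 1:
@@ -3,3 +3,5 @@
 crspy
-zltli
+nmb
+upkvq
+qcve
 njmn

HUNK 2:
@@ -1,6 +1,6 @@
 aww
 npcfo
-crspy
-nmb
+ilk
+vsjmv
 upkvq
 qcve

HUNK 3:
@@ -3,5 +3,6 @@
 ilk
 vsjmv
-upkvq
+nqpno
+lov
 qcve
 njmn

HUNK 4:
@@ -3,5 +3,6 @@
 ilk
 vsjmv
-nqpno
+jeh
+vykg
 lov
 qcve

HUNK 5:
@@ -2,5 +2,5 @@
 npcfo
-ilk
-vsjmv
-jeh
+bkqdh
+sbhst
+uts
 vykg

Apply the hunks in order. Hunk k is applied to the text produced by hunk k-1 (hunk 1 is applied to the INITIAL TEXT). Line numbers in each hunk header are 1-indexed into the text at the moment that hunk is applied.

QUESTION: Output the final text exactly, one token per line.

Hunk 1: at line 3 remove [zltli] add [nmb,upkvq,qcve] -> 8 lines: aww npcfo crspy nmb upkvq qcve njmn lvizn
Hunk 2: at line 1 remove [crspy,nmb] add [ilk,vsjmv] -> 8 lines: aww npcfo ilk vsjmv upkvq qcve njmn lvizn
Hunk 3: at line 3 remove [upkvq] add [nqpno,lov] -> 9 lines: aww npcfo ilk vsjmv nqpno lov qcve njmn lvizn
Hunk 4: at line 3 remove [nqpno] add [jeh,vykg] -> 10 lines: aww npcfo ilk vsjmv jeh vykg lov qcve njmn lvizn
Hunk 5: at line 2 remove [ilk,vsjmv,jeh] add [bkqdh,sbhst,uts] -> 10 lines: aww npcfo bkqdh sbhst uts vykg lov qcve njmn lvizn

Answer: aww
npcfo
bkqdh
sbhst
uts
vykg
lov
qcve
njmn
lvizn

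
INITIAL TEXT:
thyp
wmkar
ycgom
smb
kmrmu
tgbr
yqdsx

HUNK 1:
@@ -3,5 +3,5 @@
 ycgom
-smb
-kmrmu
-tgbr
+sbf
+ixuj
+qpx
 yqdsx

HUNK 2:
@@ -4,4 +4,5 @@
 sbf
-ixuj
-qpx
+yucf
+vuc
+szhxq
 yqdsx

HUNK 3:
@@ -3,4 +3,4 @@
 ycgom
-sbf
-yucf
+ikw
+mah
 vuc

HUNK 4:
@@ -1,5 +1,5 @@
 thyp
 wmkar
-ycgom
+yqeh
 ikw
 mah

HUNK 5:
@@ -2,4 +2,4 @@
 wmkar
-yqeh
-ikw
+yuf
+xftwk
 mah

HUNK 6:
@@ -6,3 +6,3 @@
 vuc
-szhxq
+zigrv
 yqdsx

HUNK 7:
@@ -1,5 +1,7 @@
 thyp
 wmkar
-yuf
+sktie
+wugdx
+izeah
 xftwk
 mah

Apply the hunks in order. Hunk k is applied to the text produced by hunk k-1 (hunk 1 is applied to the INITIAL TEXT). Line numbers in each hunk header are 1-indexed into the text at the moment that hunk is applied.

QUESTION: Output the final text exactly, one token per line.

Hunk 1: at line 3 remove [smb,kmrmu,tgbr] add [sbf,ixuj,qpx] -> 7 lines: thyp wmkar ycgom sbf ixuj qpx yqdsx
Hunk 2: at line 4 remove [ixuj,qpx] add [yucf,vuc,szhxq] -> 8 lines: thyp wmkar ycgom sbf yucf vuc szhxq yqdsx
Hunk 3: at line 3 remove [sbf,yucf] add [ikw,mah] -> 8 lines: thyp wmkar ycgom ikw mah vuc szhxq yqdsx
Hunk 4: at line 1 remove [ycgom] add [yqeh] -> 8 lines: thyp wmkar yqeh ikw mah vuc szhxq yqdsx
Hunk 5: at line 2 remove [yqeh,ikw] add [yuf,xftwk] -> 8 lines: thyp wmkar yuf xftwk mah vuc szhxq yqdsx
Hunk 6: at line 6 remove [szhxq] add [zigrv] -> 8 lines: thyp wmkar yuf xftwk mah vuc zigrv yqdsx
Hunk 7: at line 1 remove [yuf] add [sktie,wugdx,izeah] -> 10 lines: thyp wmkar sktie wugdx izeah xftwk mah vuc zigrv yqdsx

Answer: thyp
wmkar
sktie
wugdx
izeah
xftwk
mah
vuc
zigrv
yqdsx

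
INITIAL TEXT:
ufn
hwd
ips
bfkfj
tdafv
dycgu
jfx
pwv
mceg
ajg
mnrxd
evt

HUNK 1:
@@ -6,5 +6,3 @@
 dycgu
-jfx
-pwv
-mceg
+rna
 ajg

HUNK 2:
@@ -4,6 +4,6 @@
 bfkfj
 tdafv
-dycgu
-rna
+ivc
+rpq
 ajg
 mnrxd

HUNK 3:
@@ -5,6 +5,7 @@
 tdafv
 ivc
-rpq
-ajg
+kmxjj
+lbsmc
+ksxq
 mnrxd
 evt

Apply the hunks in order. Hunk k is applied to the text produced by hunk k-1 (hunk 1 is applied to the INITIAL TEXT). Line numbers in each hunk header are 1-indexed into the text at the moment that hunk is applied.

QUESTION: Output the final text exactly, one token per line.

Hunk 1: at line 6 remove [jfx,pwv,mceg] add [rna] -> 10 lines: ufn hwd ips bfkfj tdafv dycgu rna ajg mnrxd evt
Hunk 2: at line 4 remove [dycgu,rna] add [ivc,rpq] -> 10 lines: ufn hwd ips bfkfj tdafv ivc rpq ajg mnrxd evt
Hunk 3: at line 5 remove [rpq,ajg] add [kmxjj,lbsmc,ksxq] -> 11 lines: ufn hwd ips bfkfj tdafv ivc kmxjj lbsmc ksxq mnrxd evt

Answer: ufn
hwd
ips
bfkfj
tdafv
ivc
kmxjj
lbsmc
ksxq
mnrxd
evt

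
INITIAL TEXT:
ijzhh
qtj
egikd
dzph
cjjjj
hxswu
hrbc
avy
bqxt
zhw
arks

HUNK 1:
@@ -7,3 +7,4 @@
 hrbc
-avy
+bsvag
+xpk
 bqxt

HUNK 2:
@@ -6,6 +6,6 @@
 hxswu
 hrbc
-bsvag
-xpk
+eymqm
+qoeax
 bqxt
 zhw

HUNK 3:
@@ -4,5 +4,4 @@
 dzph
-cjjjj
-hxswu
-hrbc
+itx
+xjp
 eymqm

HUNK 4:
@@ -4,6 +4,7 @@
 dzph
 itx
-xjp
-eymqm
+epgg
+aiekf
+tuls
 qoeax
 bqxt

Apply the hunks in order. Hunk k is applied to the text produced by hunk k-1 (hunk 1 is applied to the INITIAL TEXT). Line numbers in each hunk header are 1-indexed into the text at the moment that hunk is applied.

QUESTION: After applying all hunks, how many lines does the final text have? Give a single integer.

Hunk 1: at line 7 remove [avy] add [bsvag,xpk] -> 12 lines: ijzhh qtj egikd dzph cjjjj hxswu hrbc bsvag xpk bqxt zhw arks
Hunk 2: at line 6 remove [bsvag,xpk] add [eymqm,qoeax] -> 12 lines: ijzhh qtj egikd dzph cjjjj hxswu hrbc eymqm qoeax bqxt zhw arks
Hunk 3: at line 4 remove [cjjjj,hxswu,hrbc] add [itx,xjp] -> 11 lines: ijzhh qtj egikd dzph itx xjp eymqm qoeax bqxt zhw arks
Hunk 4: at line 4 remove [xjp,eymqm] add [epgg,aiekf,tuls] -> 12 lines: ijzhh qtj egikd dzph itx epgg aiekf tuls qoeax bqxt zhw arks
Final line count: 12

Answer: 12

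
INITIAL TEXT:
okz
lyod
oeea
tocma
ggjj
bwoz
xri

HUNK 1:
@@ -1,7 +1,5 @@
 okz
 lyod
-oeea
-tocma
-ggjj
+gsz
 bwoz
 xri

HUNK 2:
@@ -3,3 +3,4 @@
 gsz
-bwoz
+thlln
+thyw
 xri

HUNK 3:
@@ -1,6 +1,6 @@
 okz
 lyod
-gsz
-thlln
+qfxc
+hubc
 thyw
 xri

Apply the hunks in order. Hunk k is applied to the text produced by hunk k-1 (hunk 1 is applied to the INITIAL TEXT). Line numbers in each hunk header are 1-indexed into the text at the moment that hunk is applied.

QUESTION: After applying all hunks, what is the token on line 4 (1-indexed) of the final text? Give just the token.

Hunk 1: at line 1 remove [oeea,tocma,ggjj] add [gsz] -> 5 lines: okz lyod gsz bwoz xri
Hunk 2: at line 3 remove [bwoz] add [thlln,thyw] -> 6 lines: okz lyod gsz thlln thyw xri
Hunk 3: at line 1 remove [gsz,thlln] add [qfxc,hubc] -> 6 lines: okz lyod qfxc hubc thyw xri
Final line 4: hubc

Answer: hubc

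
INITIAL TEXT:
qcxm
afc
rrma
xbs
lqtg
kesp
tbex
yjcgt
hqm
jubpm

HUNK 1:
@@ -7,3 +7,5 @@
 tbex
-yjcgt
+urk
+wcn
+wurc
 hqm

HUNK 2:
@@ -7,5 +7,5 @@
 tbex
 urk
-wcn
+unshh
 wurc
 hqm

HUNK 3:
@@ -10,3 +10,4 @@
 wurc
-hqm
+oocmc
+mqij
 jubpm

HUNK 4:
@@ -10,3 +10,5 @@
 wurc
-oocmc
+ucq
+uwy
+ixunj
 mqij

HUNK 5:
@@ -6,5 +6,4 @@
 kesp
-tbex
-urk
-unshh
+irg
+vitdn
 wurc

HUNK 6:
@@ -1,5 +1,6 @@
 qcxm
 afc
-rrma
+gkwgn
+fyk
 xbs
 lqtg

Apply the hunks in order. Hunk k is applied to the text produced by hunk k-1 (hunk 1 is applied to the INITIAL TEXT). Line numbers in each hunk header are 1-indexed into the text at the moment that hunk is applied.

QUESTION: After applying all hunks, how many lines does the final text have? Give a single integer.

Hunk 1: at line 7 remove [yjcgt] add [urk,wcn,wurc] -> 12 lines: qcxm afc rrma xbs lqtg kesp tbex urk wcn wurc hqm jubpm
Hunk 2: at line 7 remove [wcn] add [unshh] -> 12 lines: qcxm afc rrma xbs lqtg kesp tbex urk unshh wurc hqm jubpm
Hunk 3: at line 10 remove [hqm] add [oocmc,mqij] -> 13 lines: qcxm afc rrma xbs lqtg kesp tbex urk unshh wurc oocmc mqij jubpm
Hunk 4: at line 10 remove [oocmc] add [ucq,uwy,ixunj] -> 15 lines: qcxm afc rrma xbs lqtg kesp tbex urk unshh wurc ucq uwy ixunj mqij jubpm
Hunk 5: at line 6 remove [tbex,urk,unshh] add [irg,vitdn] -> 14 lines: qcxm afc rrma xbs lqtg kesp irg vitdn wurc ucq uwy ixunj mqij jubpm
Hunk 6: at line 1 remove [rrma] add [gkwgn,fyk] -> 15 lines: qcxm afc gkwgn fyk xbs lqtg kesp irg vitdn wurc ucq uwy ixunj mqij jubpm
Final line count: 15

Answer: 15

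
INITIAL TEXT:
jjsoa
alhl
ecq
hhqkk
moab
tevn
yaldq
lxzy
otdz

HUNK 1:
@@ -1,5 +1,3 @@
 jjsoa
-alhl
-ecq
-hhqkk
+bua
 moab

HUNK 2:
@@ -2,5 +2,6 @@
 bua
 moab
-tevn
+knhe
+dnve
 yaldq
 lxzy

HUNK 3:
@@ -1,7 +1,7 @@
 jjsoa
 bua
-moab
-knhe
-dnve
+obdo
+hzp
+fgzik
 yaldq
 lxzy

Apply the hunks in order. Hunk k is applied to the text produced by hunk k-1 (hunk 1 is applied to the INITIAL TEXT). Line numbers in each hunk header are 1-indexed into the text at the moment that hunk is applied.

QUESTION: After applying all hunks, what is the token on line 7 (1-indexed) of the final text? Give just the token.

Hunk 1: at line 1 remove [alhl,ecq,hhqkk] add [bua] -> 7 lines: jjsoa bua moab tevn yaldq lxzy otdz
Hunk 2: at line 2 remove [tevn] add [knhe,dnve] -> 8 lines: jjsoa bua moab knhe dnve yaldq lxzy otdz
Hunk 3: at line 1 remove [moab,knhe,dnve] add [obdo,hzp,fgzik] -> 8 lines: jjsoa bua obdo hzp fgzik yaldq lxzy otdz
Final line 7: lxzy

Answer: lxzy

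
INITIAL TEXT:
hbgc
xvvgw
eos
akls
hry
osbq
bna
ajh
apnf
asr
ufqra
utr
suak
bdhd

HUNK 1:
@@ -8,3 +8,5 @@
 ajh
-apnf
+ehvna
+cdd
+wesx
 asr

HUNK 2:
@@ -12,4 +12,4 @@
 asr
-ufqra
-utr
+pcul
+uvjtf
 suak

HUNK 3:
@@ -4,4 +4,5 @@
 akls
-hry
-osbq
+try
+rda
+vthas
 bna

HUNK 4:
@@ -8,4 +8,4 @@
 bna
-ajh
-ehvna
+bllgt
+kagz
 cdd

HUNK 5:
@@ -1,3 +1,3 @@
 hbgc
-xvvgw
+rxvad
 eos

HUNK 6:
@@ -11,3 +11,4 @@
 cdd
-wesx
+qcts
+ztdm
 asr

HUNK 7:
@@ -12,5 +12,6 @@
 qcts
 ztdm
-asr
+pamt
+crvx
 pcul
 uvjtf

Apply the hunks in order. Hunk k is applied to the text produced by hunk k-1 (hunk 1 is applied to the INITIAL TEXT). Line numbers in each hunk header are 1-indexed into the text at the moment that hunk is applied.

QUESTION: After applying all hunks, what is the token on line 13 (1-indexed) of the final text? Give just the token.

Answer: ztdm

Derivation:
Hunk 1: at line 8 remove [apnf] add [ehvna,cdd,wesx] -> 16 lines: hbgc xvvgw eos akls hry osbq bna ajh ehvna cdd wesx asr ufqra utr suak bdhd
Hunk 2: at line 12 remove [ufqra,utr] add [pcul,uvjtf] -> 16 lines: hbgc xvvgw eos akls hry osbq bna ajh ehvna cdd wesx asr pcul uvjtf suak bdhd
Hunk 3: at line 4 remove [hry,osbq] add [try,rda,vthas] -> 17 lines: hbgc xvvgw eos akls try rda vthas bna ajh ehvna cdd wesx asr pcul uvjtf suak bdhd
Hunk 4: at line 8 remove [ajh,ehvna] add [bllgt,kagz] -> 17 lines: hbgc xvvgw eos akls try rda vthas bna bllgt kagz cdd wesx asr pcul uvjtf suak bdhd
Hunk 5: at line 1 remove [xvvgw] add [rxvad] -> 17 lines: hbgc rxvad eos akls try rda vthas bna bllgt kagz cdd wesx asr pcul uvjtf suak bdhd
Hunk 6: at line 11 remove [wesx] add [qcts,ztdm] -> 18 lines: hbgc rxvad eos akls try rda vthas bna bllgt kagz cdd qcts ztdm asr pcul uvjtf suak bdhd
Hunk 7: at line 12 remove [asr] add [pamt,crvx] -> 19 lines: hbgc rxvad eos akls try rda vthas bna bllgt kagz cdd qcts ztdm pamt crvx pcul uvjtf suak bdhd
Final line 13: ztdm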